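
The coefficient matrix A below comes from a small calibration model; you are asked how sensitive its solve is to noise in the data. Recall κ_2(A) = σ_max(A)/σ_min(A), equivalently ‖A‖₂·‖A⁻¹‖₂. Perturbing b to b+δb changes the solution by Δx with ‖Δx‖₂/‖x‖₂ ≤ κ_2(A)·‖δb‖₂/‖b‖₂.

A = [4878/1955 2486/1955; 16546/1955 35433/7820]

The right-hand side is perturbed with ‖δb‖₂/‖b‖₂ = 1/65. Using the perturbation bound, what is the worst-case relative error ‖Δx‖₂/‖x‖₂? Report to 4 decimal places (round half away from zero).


2.8308

M = AᵀA = [11902600/152881 12695625/305762; 12695625/305762 54175225/2446096]. tr(M)=846425/8464, det(M)=625/2116
solving λ² − 846425/8464·λ + 625/2116 = 0 gives λ = 100, 25/8464
κ_2(A) = √(λ_max/λ_min) = √(100 / (25/8464)) = 184.0000
perturbation bound = 184.0000·1/65 = 2.8308


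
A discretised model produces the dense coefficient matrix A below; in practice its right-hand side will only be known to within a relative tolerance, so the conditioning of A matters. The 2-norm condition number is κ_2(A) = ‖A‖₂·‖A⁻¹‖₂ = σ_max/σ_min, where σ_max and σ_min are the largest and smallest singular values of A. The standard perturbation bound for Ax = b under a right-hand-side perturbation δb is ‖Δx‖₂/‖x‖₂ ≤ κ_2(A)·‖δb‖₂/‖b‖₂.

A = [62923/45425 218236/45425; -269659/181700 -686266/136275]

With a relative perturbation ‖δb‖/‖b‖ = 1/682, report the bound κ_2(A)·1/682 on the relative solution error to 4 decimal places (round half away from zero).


0.4995

AᵀA = [27212967829/6602978000 34984256923/2476116750; 34984256923/2476116750 179920717604/3714175125]; tr = 24989185537/475414416, det = 707281/29713401
eigenvalues of AᵀA: λ = (tr ± √(tr²−4·det))/2 = 841/16, 13456/29713401
σ_max=√(841/16)=(29/4), σ_min=√(13456/29713401)=(116/5451) → κ = 340.6875
worst-case relative error ≤ 340.6875 × 1/682 = 0.4995


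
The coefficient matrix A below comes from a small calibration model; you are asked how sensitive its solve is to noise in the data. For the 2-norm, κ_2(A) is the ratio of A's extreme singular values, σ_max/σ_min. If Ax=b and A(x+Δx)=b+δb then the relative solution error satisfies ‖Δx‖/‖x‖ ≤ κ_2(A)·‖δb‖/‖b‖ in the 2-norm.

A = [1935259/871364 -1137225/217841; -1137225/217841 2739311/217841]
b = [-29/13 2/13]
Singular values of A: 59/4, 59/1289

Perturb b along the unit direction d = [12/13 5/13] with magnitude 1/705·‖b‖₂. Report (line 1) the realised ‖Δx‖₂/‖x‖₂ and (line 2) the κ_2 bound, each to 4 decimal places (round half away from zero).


from the listed singular values, σ₁ = 59/4, σ_n = 59/1289
κ_2(A) = (59/4) / (59/1289) = 322.2500
bound on ‖Δx‖/‖x‖: κ·ε = 322.2500·1/705 = 0.4571
solve Ax = b  →  x = [-40.3598 -16.7432]
‖b‖ = 2.2361, ‖x‖ = 43.6950
Δx = A⁻¹·δb where δb = 1/705·2.2361·d; ‖Δx‖ = 0.0693
realised ‖Δx‖/‖x‖ = 0.0016
so the bound overstates the realised error by a factor of ≈ 288.2295 (computed from the unrounded values)

0.0016
0.4571


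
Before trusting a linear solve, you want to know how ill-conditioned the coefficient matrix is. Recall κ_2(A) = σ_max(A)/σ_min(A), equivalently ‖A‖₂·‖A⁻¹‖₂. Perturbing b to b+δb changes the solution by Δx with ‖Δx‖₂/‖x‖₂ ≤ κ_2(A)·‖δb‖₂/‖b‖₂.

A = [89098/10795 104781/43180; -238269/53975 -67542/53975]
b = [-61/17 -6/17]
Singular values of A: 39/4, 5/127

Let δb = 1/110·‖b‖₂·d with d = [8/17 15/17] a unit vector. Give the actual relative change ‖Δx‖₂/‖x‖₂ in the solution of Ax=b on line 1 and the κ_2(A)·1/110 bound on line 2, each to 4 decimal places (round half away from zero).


0.0164
2.2514

from the listed singular values, σ₁ = 39/4, σ_n = 5/127
condition number: (39/4) ÷ (5/127) = 247.6500
worst-case relative error ≤ 247.6500 × 1/110 = 2.2514
solve Ax = b  →  x = [13.9286 -48.8542]
‖b‖₂ = 3.6056 and ‖x‖₂ = 50.8009
re-solving with b+δb shifts x by Δx of norm 0.8326
realised ‖Δx‖/‖x‖ = 0.0164
realised/bound (from unrounded values) ≈ 0.0073


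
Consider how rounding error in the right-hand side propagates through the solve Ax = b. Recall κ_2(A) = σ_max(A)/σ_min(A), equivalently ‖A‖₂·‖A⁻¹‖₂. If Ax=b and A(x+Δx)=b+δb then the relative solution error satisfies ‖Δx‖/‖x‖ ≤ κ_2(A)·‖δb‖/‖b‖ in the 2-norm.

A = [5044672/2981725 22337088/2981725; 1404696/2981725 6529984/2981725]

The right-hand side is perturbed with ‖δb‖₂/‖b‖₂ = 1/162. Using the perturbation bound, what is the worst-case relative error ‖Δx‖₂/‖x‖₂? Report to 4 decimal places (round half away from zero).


2.2446

M = AᵀA = [43875018304/14225094361 194969479680/14225094361; 194969479680/14225094361 866537906176/14225094361]. tr(M)=541590080/8462281, det(M)=262144/8462281
eigenvalues of AᵀA: λ = (tr ± √(tr²−4·det))/2 = 64, 4096/8462281
so κ_2 = √(64 / (4096/8462281)) = 363.6250
worst-case relative error ≤ 363.6250 × 1/162 = 2.2446


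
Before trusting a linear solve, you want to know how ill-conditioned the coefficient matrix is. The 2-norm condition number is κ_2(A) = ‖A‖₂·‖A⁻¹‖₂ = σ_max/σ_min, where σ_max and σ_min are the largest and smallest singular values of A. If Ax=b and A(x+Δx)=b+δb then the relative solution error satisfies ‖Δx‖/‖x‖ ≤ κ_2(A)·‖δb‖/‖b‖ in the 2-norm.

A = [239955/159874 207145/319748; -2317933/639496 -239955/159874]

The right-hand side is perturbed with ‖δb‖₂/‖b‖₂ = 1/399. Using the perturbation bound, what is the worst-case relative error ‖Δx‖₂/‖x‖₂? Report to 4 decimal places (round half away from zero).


0.4742

form AᵀA = [37243004881/2419852864 3879352485/604963216; 3879352485/604963216 1616702125/604963216] with trace 258637949/14318656 and determinant 2088025/229098496
λ_max, λ_min = (258637949/14318656 ± √66886114235003001/205023909646336)/2 = 289/16, 7225/14318656
so κ_2 = √((289/16) / (7225/14318656)) = 189.2000
κ_2(A)·‖δb‖/‖b‖ = 0.4742


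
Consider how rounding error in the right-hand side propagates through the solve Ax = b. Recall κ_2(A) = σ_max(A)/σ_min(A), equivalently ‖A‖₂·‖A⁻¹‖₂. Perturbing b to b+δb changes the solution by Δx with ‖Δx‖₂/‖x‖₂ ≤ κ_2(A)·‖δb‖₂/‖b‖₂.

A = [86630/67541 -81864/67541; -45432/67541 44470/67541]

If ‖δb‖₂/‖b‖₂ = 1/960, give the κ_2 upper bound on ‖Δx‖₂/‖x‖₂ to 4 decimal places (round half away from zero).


AᵀA = [33110116/15784729 -31530240/15784729; -31530240/15784729 30032164/15784729]; tr = 75080/18769, det = 16/18769
λ_max, λ_min = (75080/18769 ± √5635805184/352275361)/2 = 4, 4/18769
κ_2(A) = √(λ_max/λ_min) = √(4 / (4/18769)) = 137.0000
perturbation bound = 137.0000·1/960 = 0.1427

0.1427


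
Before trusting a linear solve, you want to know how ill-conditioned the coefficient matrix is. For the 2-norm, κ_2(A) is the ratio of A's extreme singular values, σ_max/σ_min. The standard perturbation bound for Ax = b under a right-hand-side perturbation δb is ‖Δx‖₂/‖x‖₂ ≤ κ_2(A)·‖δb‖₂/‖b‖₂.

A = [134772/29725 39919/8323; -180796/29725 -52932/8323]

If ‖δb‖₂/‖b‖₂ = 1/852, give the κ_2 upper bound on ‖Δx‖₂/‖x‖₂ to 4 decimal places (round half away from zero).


0.4211

form AᵀA = [2034027424/35343025 2989971468/49480235; 2989971468/49480235 4395323185/69272329] with trace 249168161/2059225 and determinant 234256/2059225
char-poly roots: 121 and 1936/2059225
κ_2(A) = √(λ_max/λ_min) = √(121 / (1936/2059225)) = 358.7500
κ_2(A)·‖δb‖/‖b‖ = 0.4211


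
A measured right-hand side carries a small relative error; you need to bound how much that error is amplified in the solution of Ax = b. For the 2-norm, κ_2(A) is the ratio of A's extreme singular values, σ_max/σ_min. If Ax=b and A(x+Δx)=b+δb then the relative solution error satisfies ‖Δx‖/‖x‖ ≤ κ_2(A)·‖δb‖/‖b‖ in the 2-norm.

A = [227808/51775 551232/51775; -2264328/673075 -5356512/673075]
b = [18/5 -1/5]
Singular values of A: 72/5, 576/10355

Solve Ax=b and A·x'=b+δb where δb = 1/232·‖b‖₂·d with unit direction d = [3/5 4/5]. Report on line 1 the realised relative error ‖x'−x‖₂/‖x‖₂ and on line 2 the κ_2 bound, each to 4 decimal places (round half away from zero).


0.0078
1.1158

σ_max = 72/5, σ_min = 576/10355
κ_2(A) = (72/5) / (576/10355) = 258.8750
worst-case relative error ≤ 258.8750 × 1/232 = 1.1158
solve Ax = b  →  x = [-33.1090 14.0211]
‖b‖₂ = 3.6056 and ‖x‖₂ = 35.9555
Δx = A⁻¹·δb where δb = 1/232·3.6056·d; ‖Δx‖ = 0.2794
realised ‖Δx‖/‖x‖ = 0.0078
so the bound overstates the realised error by a factor of ≈ 143.6004 (computed from the unrounded values)


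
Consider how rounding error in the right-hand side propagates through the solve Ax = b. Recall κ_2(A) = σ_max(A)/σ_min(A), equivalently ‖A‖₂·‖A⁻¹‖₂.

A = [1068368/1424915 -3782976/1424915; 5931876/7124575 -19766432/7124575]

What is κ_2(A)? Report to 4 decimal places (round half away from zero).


M = AᵀA = [75769806736/60356205625 -259562765952/60356205625; -259562765952/60356205625 889993483264/60356205625]. tr(M)=1545221264/96569929, det(M)=1638400/96569929
eigenvalues of AᵀA: λ = (tr ± √(tr²−4·det))/2 = 16, 102400/96569929
so κ_2 = √(16 / (102400/96569929)) = 122.8375

122.8375


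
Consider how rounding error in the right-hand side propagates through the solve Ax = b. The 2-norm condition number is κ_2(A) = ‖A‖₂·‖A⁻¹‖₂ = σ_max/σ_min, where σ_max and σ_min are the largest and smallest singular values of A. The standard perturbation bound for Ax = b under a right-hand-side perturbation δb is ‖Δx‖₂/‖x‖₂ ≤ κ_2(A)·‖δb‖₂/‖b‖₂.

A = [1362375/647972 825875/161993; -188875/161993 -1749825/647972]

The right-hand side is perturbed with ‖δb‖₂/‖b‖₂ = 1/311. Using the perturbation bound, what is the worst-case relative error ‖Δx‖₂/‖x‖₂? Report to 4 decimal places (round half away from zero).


0.4714

AᵀA = [645953125/111756112 96862500/6984757; 96862500/6984757 3719723125/111756112]; tr = 167910625/4298312, det = 9765625/137545984
eigenvalues of AᵀA: λ = (tr ± √(tr²−4·det))/2 = 625/16, 15625/8596624
so κ_2 = √((625/16) / (15625/8596624)) = 146.6000
worst-case relative error ≤ 146.6000 × 1/311 = 0.4714


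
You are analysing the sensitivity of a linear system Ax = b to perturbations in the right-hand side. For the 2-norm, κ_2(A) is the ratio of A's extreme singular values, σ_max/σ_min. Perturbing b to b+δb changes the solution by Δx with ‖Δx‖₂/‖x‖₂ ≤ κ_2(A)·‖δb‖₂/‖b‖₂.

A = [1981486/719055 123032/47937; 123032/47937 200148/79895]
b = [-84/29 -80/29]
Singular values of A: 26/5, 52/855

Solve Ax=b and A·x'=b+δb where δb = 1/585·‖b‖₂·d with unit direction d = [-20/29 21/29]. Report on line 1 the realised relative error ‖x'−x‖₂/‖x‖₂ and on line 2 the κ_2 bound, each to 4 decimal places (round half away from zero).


0.1462
0.1462

largest singular value 26/5, smallest 52/855
condition number: (26/5) ÷ (52/855) = 85.5000
bound on ‖Δx‖/‖x‖: κ·ε = 85.5000·1/585 = 0.1462
solve Ax = b  →  x = [-0.5570 -0.5305]
‖b‖₂ = 4.0000 and ‖x‖₂ = 0.7692
δb = ε·‖b‖·d = [-0.0047 0.0050]; solving A·Δx = δb gives ‖Δx‖ = 0.1124
dividing the unrounded norms, ‖Δx‖/‖x‖ = 0.1462
tightness: 0.1462 against a bound of 0.1462; the bound is attained (ratio 1)


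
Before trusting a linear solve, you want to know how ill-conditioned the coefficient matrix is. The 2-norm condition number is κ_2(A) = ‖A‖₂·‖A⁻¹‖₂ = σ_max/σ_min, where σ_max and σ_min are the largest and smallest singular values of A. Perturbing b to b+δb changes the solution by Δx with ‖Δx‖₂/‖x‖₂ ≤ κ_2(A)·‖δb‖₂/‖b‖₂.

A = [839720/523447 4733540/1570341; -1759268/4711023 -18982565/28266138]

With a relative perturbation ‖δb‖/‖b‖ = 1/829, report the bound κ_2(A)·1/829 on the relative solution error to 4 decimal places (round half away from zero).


0.3057

M = AᵀA = [35818279504/13202699409 201463661210/39608098227; 201463661210/39608098227 4533023007625/475297178724]. tr(M)=20146993321/1644626916, det(M)=960400/411156729
λ_max, λ_min = (20146993321/1644626916 ± √405876067881376586641/2704797692831671056)/2 = 49/4, 78400/411156729
σ_max=√(49/4)=(7/2), σ_min=√(78400/411156729)=(280/20277) → κ = 253.4625
worst-case relative error ≤ 253.4625 × 1/829 = 0.3057


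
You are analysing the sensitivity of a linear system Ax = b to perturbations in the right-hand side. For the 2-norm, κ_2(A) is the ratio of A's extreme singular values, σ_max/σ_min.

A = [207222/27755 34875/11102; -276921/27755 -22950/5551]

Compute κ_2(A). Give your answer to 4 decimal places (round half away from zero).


384.3000

AᵀA = [4785047901/30813601 1993754115/30813601; 1993754115/30813601 3323075625/123254404]; tr = 132918741/729316, det = 164025/729316
λ_max, λ_min = (132918741/729316 ± √17666913204797481/531901827856)/2 = 729/4, 225/182329
κ = σ_max/σ_min = (27/2)/(15/427) = 384.3000


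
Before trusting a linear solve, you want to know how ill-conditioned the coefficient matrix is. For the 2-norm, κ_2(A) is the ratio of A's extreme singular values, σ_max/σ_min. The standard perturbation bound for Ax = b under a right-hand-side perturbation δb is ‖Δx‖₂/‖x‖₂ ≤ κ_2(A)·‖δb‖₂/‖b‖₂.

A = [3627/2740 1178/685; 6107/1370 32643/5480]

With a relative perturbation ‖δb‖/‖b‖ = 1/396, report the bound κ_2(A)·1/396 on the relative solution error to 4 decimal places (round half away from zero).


form AᵀA = [6493477/300304 8657649/300304; 8657649/300304 46175089/1201216] with trace 72148997/1201216 and determinant 923521/19219456
solving λ² − 72148997/1201216·λ + 923521/19219456 = 0 gives λ = 961/16, 961/1201216
κ_2(A) = √(λ_max/λ_min) = √((961/16) / (961/1201216)) = 274.0000
bound on ‖Δx‖/‖x‖: κ·ε = 274.0000·1/396 = 0.6919

0.6919


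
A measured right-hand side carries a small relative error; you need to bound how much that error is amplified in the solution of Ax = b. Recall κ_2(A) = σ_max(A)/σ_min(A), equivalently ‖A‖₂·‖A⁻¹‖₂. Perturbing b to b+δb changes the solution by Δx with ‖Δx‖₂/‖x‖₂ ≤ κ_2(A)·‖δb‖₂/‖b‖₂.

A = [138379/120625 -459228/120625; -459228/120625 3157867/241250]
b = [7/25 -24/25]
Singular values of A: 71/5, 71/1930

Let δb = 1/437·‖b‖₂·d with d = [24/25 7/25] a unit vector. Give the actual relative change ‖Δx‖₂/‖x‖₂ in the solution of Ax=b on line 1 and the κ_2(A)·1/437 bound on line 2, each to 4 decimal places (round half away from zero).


0.8833
0.8833

σ_max = 71/5, σ_min = 71/1930
κ = σ_max/σ_min = (71/5)/(71/1930) = 386.0000
perturbation bound = 386.0000·1/437 = 0.8833
solve Ax = b  →  x = [0.0197 -0.0676]
‖b‖ = 1.0000, ‖x‖ = 0.0704
δb = ε·‖b‖·d = [0.0022 0.0006]; solving A·Δx = δb gives ‖Δx‖ = 0.0622
realised ‖Δx‖/‖x‖ = 0.8833
realised/bound = 1 exactly: the bound is attained for this b and d


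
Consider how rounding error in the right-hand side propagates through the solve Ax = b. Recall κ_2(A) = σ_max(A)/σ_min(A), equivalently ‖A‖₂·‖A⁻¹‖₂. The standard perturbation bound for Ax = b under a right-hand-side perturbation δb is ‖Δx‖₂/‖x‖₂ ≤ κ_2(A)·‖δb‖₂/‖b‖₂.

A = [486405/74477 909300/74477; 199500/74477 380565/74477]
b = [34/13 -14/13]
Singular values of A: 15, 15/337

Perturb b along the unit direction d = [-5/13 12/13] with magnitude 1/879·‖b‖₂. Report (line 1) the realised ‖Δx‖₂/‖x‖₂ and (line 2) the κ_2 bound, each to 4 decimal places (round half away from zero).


0.0016
0.3834

σ_max = 15, σ_min = 15/337
κ_2(A) = 15 / (15/337) = 337.0000
κ_2(A)·‖δb‖/‖b‖ = 0.3834
solve Ax = b  →  x = [39.7098 -21.0275]
‖b‖₂ = 2.8284 and ‖x‖₂ = 44.9335
δb = ε·‖b‖·d = [-0.0012 0.0030]; solving A·Δx = δb gives ‖Δx‖ = 0.0723
dividing the unrounded norms, ‖Δx‖/‖x‖ = 0.0016
so the bound overstates the realised error by a factor of ≈ 238.2960 (computed from the unrounded values)


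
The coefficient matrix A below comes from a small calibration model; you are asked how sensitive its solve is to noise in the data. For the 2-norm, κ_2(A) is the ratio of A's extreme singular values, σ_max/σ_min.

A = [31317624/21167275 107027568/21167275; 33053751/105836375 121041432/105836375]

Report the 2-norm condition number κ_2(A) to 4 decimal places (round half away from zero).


AᵀA = [15236400821121/6663496890625 52229090815272/6663496890625; 52229090815272/6663496890625 179074084509504/6663496890625]; tr = 310896776529/10661595025, det = 136048896/10661595025
λ_max, λ_min = (310896776529/10661595025 ± √96651003663191963918241/113669608477104750625)/2 = 729/25, 186624/426463801
σ_max=√(729/25)=(27/5), σ_min=√(186624/426463801)=(432/20651) → κ = 258.1375

258.1375


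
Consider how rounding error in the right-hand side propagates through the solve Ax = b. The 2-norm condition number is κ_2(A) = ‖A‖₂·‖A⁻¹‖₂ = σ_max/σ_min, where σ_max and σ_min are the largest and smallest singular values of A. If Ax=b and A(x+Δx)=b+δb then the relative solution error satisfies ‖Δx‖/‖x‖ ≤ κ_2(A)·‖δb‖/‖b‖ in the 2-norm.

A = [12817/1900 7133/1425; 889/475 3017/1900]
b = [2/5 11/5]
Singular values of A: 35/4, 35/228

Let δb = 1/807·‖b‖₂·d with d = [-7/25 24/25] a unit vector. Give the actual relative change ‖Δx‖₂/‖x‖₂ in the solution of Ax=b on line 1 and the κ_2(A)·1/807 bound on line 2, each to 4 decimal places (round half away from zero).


σ_max = 35/4, σ_min = 35/228
κ = σ_max/σ_min = (35/4)/(35/228) = 57.0000
worst-case relative error ≤ 57.0000 × 1/807 = 0.0706
solve Ax = b  →  x = [-7.7257 10.4914]
‖b‖ = 2.2361, ‖x‖ = 13.0291
with δb = [-0.0008 0.0027], A·Δx = δb → ‖Δx‖ = 0.0181
dividing the unrounded norms, ‖Δx‖/‖x‖ = 0.0014
realised/bound (from unrounded values) ≈ 0.0196

0.0014
0.0706


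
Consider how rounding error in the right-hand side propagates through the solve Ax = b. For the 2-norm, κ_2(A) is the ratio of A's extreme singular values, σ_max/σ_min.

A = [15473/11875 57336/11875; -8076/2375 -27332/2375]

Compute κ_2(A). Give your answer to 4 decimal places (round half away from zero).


form AᵀA = [1869958129/141015625 6405490728/141015625; 6405490728/141015625 21963372496/141015625] with trace 38133329/225625 and determinant 456976/225625
char-poly roots: 169 and 2704/225625
κ = σ_max/σ_min = 13/(52/475) = 118.7500

118.7500


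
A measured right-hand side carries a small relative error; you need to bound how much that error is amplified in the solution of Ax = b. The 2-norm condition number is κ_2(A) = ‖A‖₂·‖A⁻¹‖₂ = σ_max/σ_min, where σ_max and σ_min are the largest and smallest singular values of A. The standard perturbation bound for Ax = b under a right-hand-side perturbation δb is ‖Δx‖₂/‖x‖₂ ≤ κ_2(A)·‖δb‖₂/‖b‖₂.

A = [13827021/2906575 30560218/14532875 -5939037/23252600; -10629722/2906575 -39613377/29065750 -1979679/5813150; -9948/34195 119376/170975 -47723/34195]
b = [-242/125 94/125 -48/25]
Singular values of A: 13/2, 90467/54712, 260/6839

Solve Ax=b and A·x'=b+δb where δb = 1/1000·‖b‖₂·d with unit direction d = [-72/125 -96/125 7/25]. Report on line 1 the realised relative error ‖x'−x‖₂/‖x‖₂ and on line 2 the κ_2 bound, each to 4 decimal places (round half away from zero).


0.0596
0.1710

largest singular value 13/2, smallest 260/6839
κ = σ_max/σ_min = (13/2)/(260/6839) = 170.9750
perturbation bound = 170.9750·1/1000 = 0.1710
solve Ax = b  →  x = [-0.0651 -0.6438 1.0672]
‖b‖ = 2.8284, ‖x‖ = 1.2481
re-solving with b+δb shifts x by Δx of norm 0.0744
dividing the unrounded norms, ‖Δx‖/‖x‖ = 0.0596
realised/bound (from unrounded values) ≈ 0.3487


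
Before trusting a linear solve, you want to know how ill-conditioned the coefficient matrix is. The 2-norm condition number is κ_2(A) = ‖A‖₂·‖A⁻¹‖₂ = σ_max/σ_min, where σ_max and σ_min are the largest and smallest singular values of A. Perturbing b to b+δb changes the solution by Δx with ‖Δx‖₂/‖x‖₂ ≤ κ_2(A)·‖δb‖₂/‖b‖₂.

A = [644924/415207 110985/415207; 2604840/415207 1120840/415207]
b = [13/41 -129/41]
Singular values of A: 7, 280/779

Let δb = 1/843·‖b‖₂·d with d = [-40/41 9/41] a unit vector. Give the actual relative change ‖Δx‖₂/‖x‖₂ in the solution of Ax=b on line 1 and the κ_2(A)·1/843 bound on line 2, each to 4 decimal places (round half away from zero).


0.0037
0.0231

largest singular value 7, smallest 280/779
condition number: 7 ÷ (280/779) = 19.4750
κ_2(A)·‖δb‖/‖b‖ = 0.0231
solve Ax = b  →  x = [0.6745 -2.7330]
‖b‖ = 3.1623, ‖x‖ = 2.8150
Δx = A⁻¹·δb where δb = 1/843·3.1623·d; ‖Δx‖ = 0.0104
dividing the unrounded norms, ‖Δx‖/‖x‖ = 0.0037
realised/bound (from unrounded values) ≈ 0.1605


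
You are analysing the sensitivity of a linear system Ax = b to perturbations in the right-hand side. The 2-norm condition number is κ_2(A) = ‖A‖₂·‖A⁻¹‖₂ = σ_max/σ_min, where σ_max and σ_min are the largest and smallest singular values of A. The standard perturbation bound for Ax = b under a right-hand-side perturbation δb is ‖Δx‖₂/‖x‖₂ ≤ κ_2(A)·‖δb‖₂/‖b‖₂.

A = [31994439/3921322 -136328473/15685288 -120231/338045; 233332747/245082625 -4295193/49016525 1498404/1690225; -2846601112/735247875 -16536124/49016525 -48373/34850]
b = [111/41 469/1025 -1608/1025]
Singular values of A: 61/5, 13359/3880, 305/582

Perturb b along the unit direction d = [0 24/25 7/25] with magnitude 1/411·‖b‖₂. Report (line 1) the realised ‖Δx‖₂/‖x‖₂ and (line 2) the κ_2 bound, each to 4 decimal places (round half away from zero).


σ_max = 61/5, σ_min = 305/582
κ = σ_max/σ_min = (61/5)/(305/582) = 23.2800
κ_2(A)·‖δb‖/‖b‖ = 0.0566
solve Ax = b  →  x = [0.3548 0.0160 0.1367]
‖b‖ = 3.1623, ‖x‖ = 0.3806
with δb = [0.0000 0.0074 0.0022], A·Δx = δb → ‖Δx‖ = 0.0147
relative error = 0.0386
realised/bound (from unrounded values) ≈ 0.6811

0.0386
0.0566


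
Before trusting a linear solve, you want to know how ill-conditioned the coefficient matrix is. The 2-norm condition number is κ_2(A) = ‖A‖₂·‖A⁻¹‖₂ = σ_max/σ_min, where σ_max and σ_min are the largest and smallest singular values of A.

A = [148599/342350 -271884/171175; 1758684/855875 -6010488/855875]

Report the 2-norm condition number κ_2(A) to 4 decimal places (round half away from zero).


260.9375

form AᵀA = [7688232729/1743062500 -6588679482/435765625; -6588679482/435765625 22590118224/435765625] with trace 156877929/2788900 and determinant 1296/27889
char-poly roots: 225/4 and 576/697225
κ_2(A) = √(λ_max/λ_min) = √((225/4) / (576/697225)) = 260.9375


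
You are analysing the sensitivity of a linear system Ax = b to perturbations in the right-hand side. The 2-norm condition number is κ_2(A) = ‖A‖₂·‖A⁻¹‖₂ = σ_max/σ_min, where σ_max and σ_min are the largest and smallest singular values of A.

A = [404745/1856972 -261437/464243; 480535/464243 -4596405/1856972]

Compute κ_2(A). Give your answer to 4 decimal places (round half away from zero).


M = AᵀA = [2295324625/2051365264 -344222010/128210329; -344222010/128210329 13218636409/2051365264]. tr(M)=45899293/6069128, det(M)=366025/194212096
eigenvalues of AᵀA: λ = (tr ± √(tr²−4·det))/2 = 121/16, 3025/12138256
κ_2(A) = √(λ_max/λ_min) = √((121/16) / (3025/12138256)) = 174.2000

174.2000


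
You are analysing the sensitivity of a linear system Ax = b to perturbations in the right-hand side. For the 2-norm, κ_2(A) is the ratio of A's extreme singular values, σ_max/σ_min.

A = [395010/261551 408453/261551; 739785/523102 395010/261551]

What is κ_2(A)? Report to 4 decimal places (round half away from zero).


124.4000

form AᵀA = [1392881625/325369444 365581755/81342361; 365581755/81342361 383908149/81342361] with trace 3482181/386884 and determinant 2025/386884
λ_max, λ_min = (3482181/386884 ± √12122450756361/149679229456)/2 = 9, 225/386884
κ_2(A) = √(λ_max/λ_min) = √(9 / (225/386884)) = 124.4000


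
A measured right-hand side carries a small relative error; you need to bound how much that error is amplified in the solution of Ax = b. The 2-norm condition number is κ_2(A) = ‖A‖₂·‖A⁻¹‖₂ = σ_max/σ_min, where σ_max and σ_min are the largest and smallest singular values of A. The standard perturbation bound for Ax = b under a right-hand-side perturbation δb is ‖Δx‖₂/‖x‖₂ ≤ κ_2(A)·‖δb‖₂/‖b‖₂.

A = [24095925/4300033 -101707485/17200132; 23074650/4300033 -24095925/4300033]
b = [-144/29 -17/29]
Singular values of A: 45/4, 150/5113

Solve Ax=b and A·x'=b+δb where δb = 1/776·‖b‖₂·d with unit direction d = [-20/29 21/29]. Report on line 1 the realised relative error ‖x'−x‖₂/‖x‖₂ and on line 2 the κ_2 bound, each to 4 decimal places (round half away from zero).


0.0021
0.4942

σ_max = 45/4, σ_min = 150/5113
condition number: (45/4) ÷ (150/5113) = 383.4750
perturbation bound = 383.4750·1/776 = 0.4942
solve Ax = b  →  x = [73.8051 70.7816]
2-norm of b is 5.0000; of x, 102.2606
Δx = A⁻¹·δb where δb = 1/776·5.0000·d; ‖Δx‖ = 0.2196
realised ‖Δx‖/‖x‖ = 0.0021
tightness: 0.0021 against a bound of 0.4942 (unrounded ratio ≈ 0.0043)


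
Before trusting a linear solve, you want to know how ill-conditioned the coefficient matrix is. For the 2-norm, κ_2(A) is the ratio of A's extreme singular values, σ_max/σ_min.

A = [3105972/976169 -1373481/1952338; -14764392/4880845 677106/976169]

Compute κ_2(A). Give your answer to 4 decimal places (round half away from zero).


AᵀA = [545973629904/28326573025 -24568421202/5665314605; -24568421202/5665314605 4423710105/4532251684]; tr = 1364953761/67404100, det = 104976/16851025
solving λ² − 1364953761/67404100·λ + 104976/16851025 = 0 gives λ = 81/4, 5184/16851025
σ_max=√(81/4)=(9/2), σ_min=√(5184/16851025)=(72/4105) → κ = 256.5625

256.5625


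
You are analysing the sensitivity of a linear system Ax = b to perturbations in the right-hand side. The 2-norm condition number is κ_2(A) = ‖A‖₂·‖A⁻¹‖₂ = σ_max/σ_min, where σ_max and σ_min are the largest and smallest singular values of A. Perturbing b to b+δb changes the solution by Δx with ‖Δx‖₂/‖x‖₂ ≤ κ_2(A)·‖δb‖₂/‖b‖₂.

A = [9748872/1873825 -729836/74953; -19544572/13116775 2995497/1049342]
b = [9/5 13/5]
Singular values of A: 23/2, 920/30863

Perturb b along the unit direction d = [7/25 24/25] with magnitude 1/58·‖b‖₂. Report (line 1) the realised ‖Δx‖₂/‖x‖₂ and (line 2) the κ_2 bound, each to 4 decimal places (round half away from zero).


from the listed singular values, σ₁ = 23/2, σ_n = 920/30863
κ = σ_max/σ_min = (23/2)/(920/30863) = 385.7875
bound on ‖Δx‖/‖x‖: κ·ε = 385.7875·1/58 = 6.6515
solve Ax = b  →  x = [88.8411 47.2834]
‖b‖₂ = 3.1623 and ‖x‖₂ = 100.6403
with δb = [0.0153 0.0523], A·Δx = δb → ‖Δx‖ = 1.8290
relative error = 0.0182
so the bound overstates the realised error by a factor of ≈ 365.9903 (computed from the unrounded values)

0.0182
6.6515


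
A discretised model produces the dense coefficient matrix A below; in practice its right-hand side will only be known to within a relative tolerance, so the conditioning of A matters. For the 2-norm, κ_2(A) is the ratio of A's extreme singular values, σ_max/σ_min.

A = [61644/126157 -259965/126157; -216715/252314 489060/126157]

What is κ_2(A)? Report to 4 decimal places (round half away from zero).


162.9000

form AᵀA = [215104921/220284964 -238818690/55071241; -238818690/55071241 1061458425/55071241] with trace 2653741/131044 and determinant 2025/131044
eigenvalues of AᵀA: λ = (tr ± √(tr²−4·det))/2 = 81/4, 25/32761
σ_max=√(81/4)=(9/2), σ_min=√(25/32761)=(5/181) → κ = 162.9000


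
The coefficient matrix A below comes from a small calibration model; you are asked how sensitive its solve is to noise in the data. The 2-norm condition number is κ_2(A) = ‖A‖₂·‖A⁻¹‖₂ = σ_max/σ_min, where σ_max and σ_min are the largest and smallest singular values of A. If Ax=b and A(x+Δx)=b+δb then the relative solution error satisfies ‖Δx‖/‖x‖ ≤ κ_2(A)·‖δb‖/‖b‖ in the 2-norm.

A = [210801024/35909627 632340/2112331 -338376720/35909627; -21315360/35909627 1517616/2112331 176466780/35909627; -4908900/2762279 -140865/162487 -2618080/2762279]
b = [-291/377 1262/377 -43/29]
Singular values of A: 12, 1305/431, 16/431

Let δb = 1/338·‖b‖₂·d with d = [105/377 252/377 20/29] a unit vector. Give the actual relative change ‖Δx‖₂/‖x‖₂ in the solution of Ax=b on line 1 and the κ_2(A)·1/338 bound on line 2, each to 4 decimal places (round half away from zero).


largest singular value 12, smallest 16/431
condition number: 12 ÷ (16/431) = 323.2500
κ_2(A)·‖δb‖/‖b‖ = 0.9564
solve Ax = b  →  x = [9.8702 -24.4843 5.4530]
‖b‖ = 3.7417, ‖x‖ = 26.9562
δb = ε·‖b‖·d = [0.0031 0.0074 0.0076]; solving A·Δx = δb gives ‖Δx‖ = 0.2982
dividing the unrounded norms, ‖Δx‖/‖x‖ = 0.0111
so the bound overstates the realised error by a factor of ≈ 86.4523 (computed from the unrounded values)

0.0111
0.9564


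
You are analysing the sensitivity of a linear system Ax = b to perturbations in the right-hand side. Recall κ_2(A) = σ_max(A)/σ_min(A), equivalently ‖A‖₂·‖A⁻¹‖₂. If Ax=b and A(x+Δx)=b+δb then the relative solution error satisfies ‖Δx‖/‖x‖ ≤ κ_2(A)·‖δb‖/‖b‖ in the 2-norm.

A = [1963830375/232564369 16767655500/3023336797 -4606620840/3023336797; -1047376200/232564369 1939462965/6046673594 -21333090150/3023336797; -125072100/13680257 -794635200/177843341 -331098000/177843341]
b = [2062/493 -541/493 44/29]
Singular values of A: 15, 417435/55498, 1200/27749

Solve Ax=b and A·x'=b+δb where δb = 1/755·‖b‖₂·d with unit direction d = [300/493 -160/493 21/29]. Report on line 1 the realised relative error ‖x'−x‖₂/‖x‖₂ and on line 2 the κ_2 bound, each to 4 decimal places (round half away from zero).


0.0015
0.4594

largest singular value 15, smallest 1200/27749
κ = σ_max/σ_min = 15/(1200/27749) = 346.8625
κ_2(A)·‖δb‖/‖b‖ = 0.4594
solve Ax = b  →  x = [-43.4102 75.4457 31.2917]
‖b‖₂ = 4.5826 and ‖x‖₂ = 92.4969
with δb = [0.0037 -0.0020 0.0044], A·Δx = δb → ‖Δx‖ = 0.1404
relative error = 0.0015
realised/bound (from unrounded values) ≈ 0.0033


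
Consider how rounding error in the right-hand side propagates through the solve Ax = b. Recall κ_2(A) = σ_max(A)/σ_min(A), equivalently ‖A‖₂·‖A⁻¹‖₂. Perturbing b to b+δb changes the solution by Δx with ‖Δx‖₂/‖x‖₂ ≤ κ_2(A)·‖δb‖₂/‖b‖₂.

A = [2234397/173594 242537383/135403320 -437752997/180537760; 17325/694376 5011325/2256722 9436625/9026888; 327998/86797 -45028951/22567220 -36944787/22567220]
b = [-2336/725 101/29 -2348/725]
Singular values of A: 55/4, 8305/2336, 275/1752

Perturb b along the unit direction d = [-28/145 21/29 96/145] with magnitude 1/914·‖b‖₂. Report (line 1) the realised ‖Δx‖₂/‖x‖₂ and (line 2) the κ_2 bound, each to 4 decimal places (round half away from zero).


σ_max = 55/4, σ_min = 275/1752
condition number: (55/4) ÷ (275/1752) = 87.6000
worst-case relative error ≤ 87.6000 × 1/914 = 0.0958
solve Ax = b  →  x = [1.1147 -1.3766 6.2291]
‖b‖₂ = 5.7446 and ‖x‖₂ = 6.4760
δb = ε·‖b‖·d = [-0.0012 0.0046 0.0042]; solving A·Δx = δb gives ‖Δx‖ = 0.0400
dividing the unrounded norms, ‖Δx‖/‖x‖ = 0.0062
realised/bound (from unrounded values) ≈ 0.0645

0.0062
0.0958


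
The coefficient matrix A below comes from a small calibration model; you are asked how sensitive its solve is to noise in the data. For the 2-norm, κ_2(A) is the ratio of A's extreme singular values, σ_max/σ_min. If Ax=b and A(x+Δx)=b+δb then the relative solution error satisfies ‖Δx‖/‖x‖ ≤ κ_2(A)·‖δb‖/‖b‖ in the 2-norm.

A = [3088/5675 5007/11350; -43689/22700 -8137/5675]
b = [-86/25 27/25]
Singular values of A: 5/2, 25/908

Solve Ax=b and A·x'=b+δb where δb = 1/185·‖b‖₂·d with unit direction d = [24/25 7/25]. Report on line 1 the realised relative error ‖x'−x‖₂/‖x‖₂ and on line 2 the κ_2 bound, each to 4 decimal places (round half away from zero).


largest singular value 5/2, smallest 25/908
κ = σ_max/σ_min = (5/2)/(25/908) = 90.8000
κ_2(A)·‖δb‖/‖b‖ = 0.4908
solve Ax = b  →  x = [64.7360 -87.6480]
‖b‖ = 3.6056, ‖x‖ = 108.9629
δb = ε·‖b‖·d = [0.0187 0.0055]; solving A·Δx = δb gives ‖Δx‖ = 0.7079
realised ‖Δx‖/‖x‖ = 0.0065
tightness: 0.0065 against a bound of 0.4908 (unrounded ratio ≈ 0.0132)

0.0065
0.4908


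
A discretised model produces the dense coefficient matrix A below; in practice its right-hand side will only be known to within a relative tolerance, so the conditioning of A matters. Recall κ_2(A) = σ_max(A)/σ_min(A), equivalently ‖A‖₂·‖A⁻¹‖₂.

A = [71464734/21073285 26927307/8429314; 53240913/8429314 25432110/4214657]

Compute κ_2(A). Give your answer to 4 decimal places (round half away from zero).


341.9600

form AᵀA = [315895166953641/6146482224100 15042381681096/307324111205; 15042381681096/307324111205 11461068299241/245859288964] with trace 358158070413/3654270050 and determinant 96059601/1169366416
solving λ² − 358158070413/3654270050·λ + 96059601/1169366416 = 0 gives λ = 9801/100, 245025/292341604
so κ_2 = √((9801/100) / (245025/292341604)) = 341.9600


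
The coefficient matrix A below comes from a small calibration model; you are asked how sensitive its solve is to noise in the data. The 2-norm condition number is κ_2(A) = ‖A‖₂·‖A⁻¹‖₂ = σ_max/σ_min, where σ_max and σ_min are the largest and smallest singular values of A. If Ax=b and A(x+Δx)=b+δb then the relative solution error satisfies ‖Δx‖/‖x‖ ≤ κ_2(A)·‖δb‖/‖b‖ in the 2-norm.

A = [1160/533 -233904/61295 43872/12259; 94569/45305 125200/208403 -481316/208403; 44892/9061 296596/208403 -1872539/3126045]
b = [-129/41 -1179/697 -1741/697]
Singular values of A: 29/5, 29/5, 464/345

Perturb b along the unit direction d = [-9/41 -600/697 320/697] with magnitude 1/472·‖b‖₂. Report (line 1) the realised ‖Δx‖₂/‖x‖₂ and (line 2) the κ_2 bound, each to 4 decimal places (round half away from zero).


0.0066
0.0091

largest singular value 29/5, smallest 464/345
κ = σ_max/σ_min = (29/5)/(464/345) = 4.3125
bound on ‖Δx‖/‖x‖: κ·ε = 4.3125·1/472 = 0.0091
solve Ax = b  →  x = [-0.6764 0.7305 0.3111]
2-norm of b is 4.3589; of x, 1.0430
re-solving with b+δb shifts x by Δx of norm 0.0069
realised ‖Δx‖/‖x‖ = 0.0066
so the bound overstates the realised error by a factor of ≈ 1.3879 (computed from the unrounded values)


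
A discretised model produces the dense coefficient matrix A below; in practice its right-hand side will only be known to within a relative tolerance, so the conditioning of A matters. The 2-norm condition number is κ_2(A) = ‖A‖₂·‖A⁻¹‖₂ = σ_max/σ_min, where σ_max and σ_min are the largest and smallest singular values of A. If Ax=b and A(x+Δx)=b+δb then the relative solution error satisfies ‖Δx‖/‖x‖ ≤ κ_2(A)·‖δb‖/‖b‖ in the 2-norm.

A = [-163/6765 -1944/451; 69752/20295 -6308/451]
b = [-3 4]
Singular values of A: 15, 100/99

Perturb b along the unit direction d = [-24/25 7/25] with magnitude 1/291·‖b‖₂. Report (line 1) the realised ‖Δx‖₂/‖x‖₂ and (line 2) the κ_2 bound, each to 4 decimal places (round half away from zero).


0.0043
0.0510

σ_max = 15, σ_min = 100/99
κ_2(A) = 15 / (100/99) = 14.8500
κ_2(A)·‖δb‖/‖b‖ = 0.0510
solve Ax = b  →  x = [3.9073 0.6741]
2-norm of b is 5.0000; of x, 3.9650
δb = ε·‖b‖·d = [-0.0165 0.0048]; solving A·Δx = δb gives ‖Δx‖ = 0.0170
realised ‖Δx‖/‖x‖ = 0.0043
so the bound overstates the realised error by a factor of ≈ 11.8951 (computed from the unrounded values)


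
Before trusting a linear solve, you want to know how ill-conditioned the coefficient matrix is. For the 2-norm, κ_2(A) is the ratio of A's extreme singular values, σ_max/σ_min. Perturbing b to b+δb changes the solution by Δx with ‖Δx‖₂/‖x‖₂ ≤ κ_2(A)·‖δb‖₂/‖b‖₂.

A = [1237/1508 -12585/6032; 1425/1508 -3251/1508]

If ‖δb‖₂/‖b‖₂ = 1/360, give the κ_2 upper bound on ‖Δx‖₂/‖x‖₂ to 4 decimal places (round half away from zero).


0.1444

form AᵀA = [2117/1352 -40545/10816; -40545/10816 389401/43264] with trace 2705/256 and determinant 169/4096
char-poly roots: 169/16 and 1/256
κ = σ_max/σ_min = (13/4)/(1/16) = 52.0000
bound on ‖Δx‖/‖x‖: κ·ε = 52.0000·1/360 = 0.1444


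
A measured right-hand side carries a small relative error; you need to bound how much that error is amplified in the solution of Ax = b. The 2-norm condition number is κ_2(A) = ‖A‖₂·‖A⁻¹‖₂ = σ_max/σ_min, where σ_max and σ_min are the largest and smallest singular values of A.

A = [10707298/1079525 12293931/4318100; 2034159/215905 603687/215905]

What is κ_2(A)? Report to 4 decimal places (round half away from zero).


223.3500

M = AᵀA = [259323782869/1385700625 151268916309/2771401250; 151268916309/2771401250 353051054721/22171210000]. tr(M)=7203570529/35473936, det(M)=29322225/35473936
λ_max, λ_min = (7203570529/35473936 ± √51887267667345229441/1258400135332096)/2 = 3249/16, 9025/2217121
so κ_2 = √((3249/16) / (9025/2217121)) = 223.3500


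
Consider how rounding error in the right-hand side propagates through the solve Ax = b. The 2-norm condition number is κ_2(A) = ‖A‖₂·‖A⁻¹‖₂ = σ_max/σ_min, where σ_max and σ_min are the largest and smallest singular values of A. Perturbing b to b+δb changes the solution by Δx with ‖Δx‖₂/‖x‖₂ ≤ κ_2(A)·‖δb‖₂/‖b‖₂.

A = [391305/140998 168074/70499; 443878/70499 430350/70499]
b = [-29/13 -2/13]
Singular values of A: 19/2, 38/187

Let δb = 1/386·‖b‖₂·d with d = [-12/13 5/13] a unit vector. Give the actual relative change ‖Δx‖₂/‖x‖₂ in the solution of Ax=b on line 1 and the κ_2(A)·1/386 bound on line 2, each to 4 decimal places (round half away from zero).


from the listed singular values, σ₁ = 19/2, σ_n = 38/187
condition number: (19/2) ÷ (38/187) = 46.7500
bound on ‖Δx‖/‖x‖: κ·ε = 46.7500·1/386 = 0.1211
solve Ax = b  →  x = [-6.8639 7.0544]
‖b‖₂ = 2.2361 and ‖x‖₂ = 9.8427
Δx = A⁻¹·δb where δb = 1/386·2.2361·d; ‖Δx‖ = 0.0285
dividing the unrounded norms, ‖Δx‖/‖x‖ = 0.0029
so the bound overstates the realised error by a factor of ≈ 41.8169 (computed from the unrounded values)

0.0029
0.1211


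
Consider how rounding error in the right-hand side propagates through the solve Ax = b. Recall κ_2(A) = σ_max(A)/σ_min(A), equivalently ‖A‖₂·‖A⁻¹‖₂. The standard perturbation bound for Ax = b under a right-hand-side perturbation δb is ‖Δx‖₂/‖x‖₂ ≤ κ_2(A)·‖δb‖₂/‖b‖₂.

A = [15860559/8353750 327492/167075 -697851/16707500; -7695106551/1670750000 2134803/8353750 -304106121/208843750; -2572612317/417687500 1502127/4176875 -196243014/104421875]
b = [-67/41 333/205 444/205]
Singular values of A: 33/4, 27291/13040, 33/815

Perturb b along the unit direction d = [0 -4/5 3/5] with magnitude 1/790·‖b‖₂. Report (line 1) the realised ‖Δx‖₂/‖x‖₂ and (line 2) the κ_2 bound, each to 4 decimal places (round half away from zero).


0.1646
0.2579

largest singular value 33/4, smallest 33/815
κ = σ_max/σ_min = (33/4)/(33/815) = 203.7500
worst-case relative error ≤ 203.7500 × 1/790 = 0.2579
solve Ax = b  →  x = [-0.3866 -0.4587 0.0266]
‖b‖ = 3.1623, ‖x‖ = 0.6004
Δx = A⁻¹·δb where δb = 1/790·3.1623·d; ‖Δx‖ = 0.0989
realised ‖Δx‖/‖x‖ = 0.1646
realised/bound (from unrounded values) ≈ 0.6384
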